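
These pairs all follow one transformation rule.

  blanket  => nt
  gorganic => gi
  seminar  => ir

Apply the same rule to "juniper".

The transformation: keep one character in every 3, starting at position 1 (positions 1st, 4th, 7th, ...), then delete the first character.
Starting from "juniper": after the first operation, "jir"; after the second, "ir".

ir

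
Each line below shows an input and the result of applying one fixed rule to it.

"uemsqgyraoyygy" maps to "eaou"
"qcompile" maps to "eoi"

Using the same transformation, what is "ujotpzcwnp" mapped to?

ou

The transformation: swap the first and last characters, then keep only the vowels.
Starting from "ujotpzcwnp": after the first operation, "pjotpzcwnu"; after the second, "ou".
(Check on "uemsqgyraoyygy": → "yemsqgyraoyygu" → "eaou" ✓)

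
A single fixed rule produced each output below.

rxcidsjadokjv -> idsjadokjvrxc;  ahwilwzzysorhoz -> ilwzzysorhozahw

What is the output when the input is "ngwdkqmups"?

dkqmupsngw

Looking at the pairs, the operation is to move the first 3 characters to the end (rotate left by 3).
"ngwdkqmups" → "dkqmupsngw".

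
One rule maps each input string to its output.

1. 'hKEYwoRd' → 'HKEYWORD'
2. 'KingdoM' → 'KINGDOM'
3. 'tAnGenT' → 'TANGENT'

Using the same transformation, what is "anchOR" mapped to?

Each output is the input with this applied: convert every letter to uppercase.
For "anchOR" the result is "ANCHOR".

ANCHOR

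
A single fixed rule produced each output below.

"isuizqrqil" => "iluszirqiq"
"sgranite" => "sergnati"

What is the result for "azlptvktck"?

The rule is to move the last character to the front, then swap each adjacent pair of characters (1↔2, 3↔4, ...).
Working it through for "azlptvktck": intermediate "kazlptvktc", final "aklztpkvct".

aklztpkvct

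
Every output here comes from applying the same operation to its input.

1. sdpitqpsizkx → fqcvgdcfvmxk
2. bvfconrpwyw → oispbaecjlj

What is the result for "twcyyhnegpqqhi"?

Rule — shift every letter 13 places forward in the alphabet (wrapping around) — i.e. ROT13.
On "twcyyhnegpqqhi" that produces "gjplluartcdduv".

gjplluartcdduv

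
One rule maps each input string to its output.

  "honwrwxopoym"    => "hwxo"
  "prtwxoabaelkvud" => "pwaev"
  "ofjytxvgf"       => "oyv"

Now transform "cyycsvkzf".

cck

The rule is to keep one character in every 3, starting at position 1 (positions 1st, 4th, 7th, ...).
"cyycsvkzf" → "cck".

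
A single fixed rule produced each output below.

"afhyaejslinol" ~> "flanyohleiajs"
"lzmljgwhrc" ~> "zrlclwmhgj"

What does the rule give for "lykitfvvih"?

In each case the input is transformed by: swap each adjacent pair of characters (1↔2, 3↔4, ...), then take characters alternately from the front and the back (1st, last, 2nd, 2nd-last, ...).
Starting from "lykitfvvih": after the first operation, "ylikftvvhi"; after the second, "yilhivkvft".

yilhivkvft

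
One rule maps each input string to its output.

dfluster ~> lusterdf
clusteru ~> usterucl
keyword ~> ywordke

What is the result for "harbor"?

Each output is the input with this applied: move the first 2 characters to the end (rotate left by 2).
"harbor" → "rborha".

rborha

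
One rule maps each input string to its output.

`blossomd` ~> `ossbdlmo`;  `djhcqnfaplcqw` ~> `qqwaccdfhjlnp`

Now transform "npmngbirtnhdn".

The rule is to sort the characters into alphabetical order, then move the last 3 characters to the front (rotate right by 3).
Applying both steps to "npmngbirtnhdn": "bdghimnnnnprt", then "prtbdghimnnnn".

prtbdghimnnnn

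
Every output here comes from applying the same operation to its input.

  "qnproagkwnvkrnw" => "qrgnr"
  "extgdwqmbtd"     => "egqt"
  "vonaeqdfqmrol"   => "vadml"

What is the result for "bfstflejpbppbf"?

Looking at the pairs, the operation is to keep one character in every 3, starting at position 1 (positions 1st, 4th, 7th, ...).
So "bfstflejpbppbf" becomes "btebb".

btebb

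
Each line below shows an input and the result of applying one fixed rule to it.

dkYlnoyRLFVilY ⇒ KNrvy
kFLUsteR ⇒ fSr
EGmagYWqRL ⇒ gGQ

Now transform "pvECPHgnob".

VpN

The rule is to keep one character in every 3, starting at position 2 (positions 2nd, 5th, 8th, ...), then flip the case of every letter.
For "pvECPHgnob", step one produces "vPn"; step two turns that into "VpN".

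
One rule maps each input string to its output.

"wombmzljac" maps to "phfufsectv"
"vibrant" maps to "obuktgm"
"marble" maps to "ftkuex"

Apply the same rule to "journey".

chnkgxr

In each case the input is transformed by: shift every letter 7 places backward in the alphabet (wrapping around).
On "journey" that produces "chnkgxr".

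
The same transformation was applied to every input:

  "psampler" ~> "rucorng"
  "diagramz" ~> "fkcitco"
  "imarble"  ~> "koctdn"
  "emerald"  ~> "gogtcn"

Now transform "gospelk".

iqurgn

Each output is the input with this applied: shift every letter 2 places forward in the alphabet (wrapping around), then delete the last character.
For "gospelk", step one produces "iqurgnm"; step two turns that into "iqurgn".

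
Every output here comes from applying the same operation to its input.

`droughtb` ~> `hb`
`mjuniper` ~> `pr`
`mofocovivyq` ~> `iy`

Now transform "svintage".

What's happening: keep every other character starting from the second (positions 2nd, 4th, 6th, ...), then keep only the last 2 characters.
Working it through for "svintage": intermediate "vnae", final "ae".

ae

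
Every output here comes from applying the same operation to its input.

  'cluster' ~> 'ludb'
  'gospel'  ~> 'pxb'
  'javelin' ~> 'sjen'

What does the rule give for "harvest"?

Rule — shift every letter 9 places forward in the alphabet (wrapping around), then delete the last 3 characters.
"harvest" → "qjae".

qjae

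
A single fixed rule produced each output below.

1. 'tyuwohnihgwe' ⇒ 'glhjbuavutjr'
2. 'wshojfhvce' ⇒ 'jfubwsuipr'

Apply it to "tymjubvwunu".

glzwhoijhah

Each output is the input with this applied: shift every letter 13 places forward in the alphabet (wrapping around) — i.e. ROT13.
"tymjubvwunu" → "glzwhoijhah".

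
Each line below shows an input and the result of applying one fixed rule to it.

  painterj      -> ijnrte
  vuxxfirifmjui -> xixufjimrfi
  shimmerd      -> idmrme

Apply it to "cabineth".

bhitne

The transformation: delete the first 2 characters, then take characters alternately from the front and the back (1st, last, 2nd, 2nd-last, ...).
Starting from "cabineth": after the first operation, "bineth"; after the second, "bhitne".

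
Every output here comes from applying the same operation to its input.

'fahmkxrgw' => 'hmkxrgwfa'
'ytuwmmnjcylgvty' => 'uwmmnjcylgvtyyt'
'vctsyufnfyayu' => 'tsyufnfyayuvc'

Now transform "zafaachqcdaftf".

Looking at the pairs, the operation is to move the first 2 characters to the end (rotate left by 2).
On "zafaachqcdaftf" that produces "faachqcdaftfza".

faachqcdaftfza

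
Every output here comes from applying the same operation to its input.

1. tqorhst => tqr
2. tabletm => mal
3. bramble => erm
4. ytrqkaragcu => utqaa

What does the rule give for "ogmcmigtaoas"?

sgcito

Each output is the input with this applied: move the last 2 characters to the front (rotate right by 2), then keep every other character starting from the second (positions 2nd, 4th, 6th, ...).
"ogmcmigtaoas" → "asogmcmigtao" → "sgcito".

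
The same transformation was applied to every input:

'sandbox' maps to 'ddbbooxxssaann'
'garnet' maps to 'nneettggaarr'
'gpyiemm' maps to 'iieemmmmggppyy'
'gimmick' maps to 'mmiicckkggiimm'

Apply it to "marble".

The rule is to move the first 3 characters to the end (rotate left by 3), then double every character.
"marble" → "blemar" → "bblleemmaarr".

bblleemmaarr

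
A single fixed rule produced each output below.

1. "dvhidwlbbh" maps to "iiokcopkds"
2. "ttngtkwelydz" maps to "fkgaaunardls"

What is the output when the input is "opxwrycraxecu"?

ljbvwedyfjyhe

In each case the input is transformed by: move the last 3 characters to the front (rotate right by 3), then shift every letter 7 places forward in the alphabet (wrapping around).
For "opxwrycraxecu", step one produces "ecuopxwrycrax"; step two turns that into "ljbvwedyfjyhe".
(Check on "ttngtkwelydz": → "ydzttngtkwel" → "fkgaaunardls" ✓)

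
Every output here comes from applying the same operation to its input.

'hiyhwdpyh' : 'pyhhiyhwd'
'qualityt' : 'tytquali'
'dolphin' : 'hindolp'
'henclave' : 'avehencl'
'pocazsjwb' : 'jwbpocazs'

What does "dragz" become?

agzdr

The rule is to move the last 3 characters to the front (rotate right by 3).
On "dragz" that produces "agzdr".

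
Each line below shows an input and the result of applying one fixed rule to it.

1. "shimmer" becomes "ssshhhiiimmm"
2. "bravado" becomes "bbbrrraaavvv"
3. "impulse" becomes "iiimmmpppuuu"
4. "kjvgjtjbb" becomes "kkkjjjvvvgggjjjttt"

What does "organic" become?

What's happening: delete the last 3 characters, then repeat every character 3 times.
Starting from "organic": after the first operation, "orga"; after the second, "ooorrrgggaaa".

ooorrrgggaaa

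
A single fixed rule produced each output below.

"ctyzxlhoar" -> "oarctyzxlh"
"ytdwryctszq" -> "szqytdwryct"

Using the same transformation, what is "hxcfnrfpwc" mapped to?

Each output is the input with this applied: move the last 3 characters to the front (rotate right by 3).
Doing the same to "hxcfnrfpwc": "pwchxcfnrf".

pwchxcfnrf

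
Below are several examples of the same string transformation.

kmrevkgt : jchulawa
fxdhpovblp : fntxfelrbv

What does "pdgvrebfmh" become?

xtwlhurvcf

The transformation: swap the first and last characters, then shift every letter 10 places backward in the alphabet (wrapping around).
On "pdgvrebfmh": the first step gives "hdgvrebfmp", and the second then gives "xtwlhurvcf".
(Check on "kmrevkgt": → "tmrevkgk" → "jchulawa" ✓)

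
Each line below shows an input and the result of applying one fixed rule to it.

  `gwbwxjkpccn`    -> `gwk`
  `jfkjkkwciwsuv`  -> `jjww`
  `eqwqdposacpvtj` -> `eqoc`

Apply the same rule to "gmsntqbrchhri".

gnbh

Rule — delete the last 3 characters, then keep one character in every 3, starting at position 1 (positions 1st, 4th, 7th, ...).
Applying both steps to "gmsntqbrchhri": "gmsntqbrch", then "gnbh".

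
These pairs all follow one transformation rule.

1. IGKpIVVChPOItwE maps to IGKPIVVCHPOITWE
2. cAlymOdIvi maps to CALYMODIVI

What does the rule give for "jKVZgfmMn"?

JKVZGFMMN

What's happening: convert every letter to uppercase.
"jKVZgfmMn" → "JKVZGFMMN".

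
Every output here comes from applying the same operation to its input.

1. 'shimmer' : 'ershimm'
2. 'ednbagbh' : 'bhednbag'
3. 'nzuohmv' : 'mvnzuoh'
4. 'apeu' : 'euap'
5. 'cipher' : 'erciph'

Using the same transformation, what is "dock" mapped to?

Rule — move the last 2 characters to the front (rotate right by 2).
Doing the same to "dock": "ckdo".

ckdo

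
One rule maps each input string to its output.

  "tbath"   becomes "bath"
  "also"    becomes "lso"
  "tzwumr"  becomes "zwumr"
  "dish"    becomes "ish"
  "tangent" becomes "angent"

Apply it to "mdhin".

Each output is the input with this applied: delete the first character.
So "mdhin" becomes "dhin".

dhin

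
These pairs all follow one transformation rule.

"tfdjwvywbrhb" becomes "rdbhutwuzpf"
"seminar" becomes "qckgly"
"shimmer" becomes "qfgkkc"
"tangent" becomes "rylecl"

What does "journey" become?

Rule — shift every letter 2 places backward in the alphabet (wrapping around), then delete the last character.
Working it through for "journey": intermediate "hmsplcw", final "hmsplc".

hmsplc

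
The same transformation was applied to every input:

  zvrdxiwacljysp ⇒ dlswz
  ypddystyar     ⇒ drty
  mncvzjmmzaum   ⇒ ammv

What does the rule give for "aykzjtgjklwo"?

aglz

What's happening: keep one character in every 3, starting at position 1 (positions 1st, 4th, 7th, ...), then sort the characters into alphabetical order.
Applying both steps to "aykzjtgjklwo": "azgl", then "aglz".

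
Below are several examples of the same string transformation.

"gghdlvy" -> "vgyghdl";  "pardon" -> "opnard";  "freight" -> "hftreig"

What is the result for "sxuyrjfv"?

fsvxuyrj

Rule — swap the first and last characters, then move the last 2 characters to the front (rotate right by 2).
Working it through for "sxuyrjfv": intermediate "vxuyrjfs", final "fsvxuyrj".
(Check on "pardon": → "nardop" → "opnard" ✓)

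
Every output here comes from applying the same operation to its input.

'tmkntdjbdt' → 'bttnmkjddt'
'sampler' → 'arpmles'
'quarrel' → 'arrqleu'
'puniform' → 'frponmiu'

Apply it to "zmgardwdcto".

awtromgddcz

The rule is to sort the characters into reverse alphabetical order, then swap the first and last characters.
So "zmgardwdcto" becomes "awtromgddcz".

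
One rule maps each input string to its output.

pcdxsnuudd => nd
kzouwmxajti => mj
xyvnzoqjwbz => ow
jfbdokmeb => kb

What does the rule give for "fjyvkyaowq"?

yw

The transformation: keep one character in every 3, starting at position 3 (positions 3rd, 6th, 9th, ...), then delete the first character.
On "fjyvkyaowq" that produces "yw".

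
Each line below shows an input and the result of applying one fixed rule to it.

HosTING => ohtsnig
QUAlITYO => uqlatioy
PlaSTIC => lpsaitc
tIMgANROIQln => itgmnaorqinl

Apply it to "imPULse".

miupsle

Looking at the pairs, the operation is to swap each adjacent pair of characters (1↔2, 3↔4, ...), then convert every letter to lowercase.
Doing the same to "imPULse": "miupsle".
(Check on "QUAlITYO": → "UQlATIOY" → "uqlatioy" ✓)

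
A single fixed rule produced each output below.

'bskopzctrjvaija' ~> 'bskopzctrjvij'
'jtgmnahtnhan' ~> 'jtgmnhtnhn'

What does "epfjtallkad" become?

epfjtllkd

In each case the input is transformed by: remove every "a".
Doing the same to "epfjtallkad": "epfjtllkd".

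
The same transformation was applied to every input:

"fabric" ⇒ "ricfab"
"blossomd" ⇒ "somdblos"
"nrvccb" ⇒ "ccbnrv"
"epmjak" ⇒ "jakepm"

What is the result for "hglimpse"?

mpsehgli

In each case the input is transformed by: swap the front and back halves of the string.
"hglimpse" → "mpsehgli".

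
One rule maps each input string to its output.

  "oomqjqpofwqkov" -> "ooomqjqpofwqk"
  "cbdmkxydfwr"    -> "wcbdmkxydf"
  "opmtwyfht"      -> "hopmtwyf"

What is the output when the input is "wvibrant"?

nwvibra

Looking at the pairs, the operation is to delete the last character, then move the last character to the front.
For "wvibrant" the result is "nwvibra".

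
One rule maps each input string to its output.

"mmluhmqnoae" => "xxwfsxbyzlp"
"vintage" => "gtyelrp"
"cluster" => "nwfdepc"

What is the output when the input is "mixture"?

The transformation: shift every letter 11 places forward in the alphabet (wrapping around).
Applying that to "mixture" gives "xtiefcp".

xtiefcp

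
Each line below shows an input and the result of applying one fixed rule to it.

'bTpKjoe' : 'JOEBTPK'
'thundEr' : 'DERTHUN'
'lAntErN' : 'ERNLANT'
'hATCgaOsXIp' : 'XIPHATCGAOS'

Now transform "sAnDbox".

BOXSAND

In each case the input is transformed by: move the last 3 characters to the front (rotate right by 3), then convert every letter to uppercase.
"sAnDbox" → "boxsAnD" → "BOXSAND".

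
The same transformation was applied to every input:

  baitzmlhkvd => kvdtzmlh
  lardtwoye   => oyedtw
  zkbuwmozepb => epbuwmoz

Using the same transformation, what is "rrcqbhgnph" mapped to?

nphqbhg

Rule — delete the first 3 characters, then move the last 3 characters to the front (rotate right by 3).
"rrcqbhgnph" → "nphqbhg".
(Check on "baitzmlhkvd": → "tzmlhkvd" → "kvdtzmlh" ✓)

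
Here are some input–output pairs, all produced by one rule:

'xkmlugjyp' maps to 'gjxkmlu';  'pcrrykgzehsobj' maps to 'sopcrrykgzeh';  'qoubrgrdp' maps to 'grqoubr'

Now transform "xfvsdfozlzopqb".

The rule is to delete the last 2 characters, then move the last 2 characters to the front (rotate right by 2).
Applying both steps to "xfvsdfozlzopqb": "xfvsdfozlzop", then "opxfvsdfozlz".
(Check on "xkmlugjyp": → "xkmlugj" → "gjxkmlu" ✓)

opxfvsdfozlz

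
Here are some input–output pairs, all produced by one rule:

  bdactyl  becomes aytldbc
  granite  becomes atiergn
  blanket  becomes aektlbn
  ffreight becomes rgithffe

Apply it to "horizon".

roznohi

Each output is the input with this applied: swap each adjacent pair of characters (1↔2, 3↔4, ...), then move the first 3 characters to the end (rotate left by 3).
Working it through for "horizon": intermediate "ohirozn", final "roznohi".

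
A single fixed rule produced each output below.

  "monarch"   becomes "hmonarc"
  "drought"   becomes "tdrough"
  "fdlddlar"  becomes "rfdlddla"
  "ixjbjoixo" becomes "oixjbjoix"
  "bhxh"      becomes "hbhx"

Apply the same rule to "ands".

Looking at the pairs, the operation is to move the last character to the front.
So "ands" becomes "sand".

sand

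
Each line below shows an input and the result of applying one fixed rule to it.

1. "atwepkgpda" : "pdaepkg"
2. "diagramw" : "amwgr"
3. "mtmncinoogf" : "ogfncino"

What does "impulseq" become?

sequl

In each case the input is transformed by: delete the first 3 characters, then move the last 3 characters to the front (rotate right by 3).
On "impulseq": the first step gives "ulseq", and the second then gives "sequl".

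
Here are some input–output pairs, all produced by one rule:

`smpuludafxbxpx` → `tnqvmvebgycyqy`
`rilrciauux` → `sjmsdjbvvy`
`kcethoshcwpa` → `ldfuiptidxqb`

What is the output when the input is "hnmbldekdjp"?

ioncmeflekq

Looking at the pairs, the operation is to shift every letter 1 place forward in the alphabet (wrapping around).
Doing the same to "hnmbldekdjp": "ioncmeflekq".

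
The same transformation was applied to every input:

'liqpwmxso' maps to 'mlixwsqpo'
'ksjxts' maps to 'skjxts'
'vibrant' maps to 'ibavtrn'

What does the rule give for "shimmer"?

ihesrmm

Each output is the input with this applied: sort the characters into reverse alphabetical order, then move the last 3 characters to the front (rotate right by 3).
Applying both steps to "shimmer": "srmmihe", then "ihesrmm".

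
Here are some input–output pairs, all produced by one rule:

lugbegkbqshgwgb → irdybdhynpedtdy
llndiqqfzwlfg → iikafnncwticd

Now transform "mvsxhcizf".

jspuezfwc

What's happening: shift every letter 3 places backward in the alphabet (wrapping around).
On "mvsxhcizf" that produces "jspuezfwc".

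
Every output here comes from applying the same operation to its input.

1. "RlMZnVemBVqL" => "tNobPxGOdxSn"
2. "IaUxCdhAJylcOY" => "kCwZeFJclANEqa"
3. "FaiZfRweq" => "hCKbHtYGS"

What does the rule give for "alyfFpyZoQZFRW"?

CNAHhRAbQsbhty

Rule — flip the case of every letter, then shift every letter 2 places forward in the alphabet (wrapping around).
Working it through for "alyfFpyZoQZFRW": intermediate "ALYFfPYzOqzfrw", final "CNAHhRAbQsbhty".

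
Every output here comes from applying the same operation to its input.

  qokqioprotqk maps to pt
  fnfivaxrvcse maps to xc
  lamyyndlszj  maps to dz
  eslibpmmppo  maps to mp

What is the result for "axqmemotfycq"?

oy

Looking at the pairs, the operation is to keep one character in every 3, starting at position 1 (positions 1st, 4th, 7th, ...), then delete the first 2 characters.
On "axqmemotfycq": the first step gives "amoy", and the second then gives "oy".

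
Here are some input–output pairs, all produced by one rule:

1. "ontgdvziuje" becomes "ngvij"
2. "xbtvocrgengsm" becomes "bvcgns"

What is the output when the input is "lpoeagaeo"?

pege

Looking at the pairs, the operation is to keep every other character starting from the second (positions 2nd, 4th, 6th, ...).
For "lpoeagaeo" the result is "pege".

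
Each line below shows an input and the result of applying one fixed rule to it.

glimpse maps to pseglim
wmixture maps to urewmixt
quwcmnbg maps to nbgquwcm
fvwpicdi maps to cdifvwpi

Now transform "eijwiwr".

The pattern: move the last 3 characters to the front (rotate right by 3).
For "eijwiwr" the result is "iwreijw".

iwreijw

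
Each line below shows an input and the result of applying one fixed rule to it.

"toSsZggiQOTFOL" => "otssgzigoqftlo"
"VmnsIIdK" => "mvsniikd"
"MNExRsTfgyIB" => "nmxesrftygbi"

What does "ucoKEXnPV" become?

cukoxepnv

The pattern: swap each adjacent pair of characters (1↔2, 3↔4, ...), then convert every letter to lowercase.
Applying both steps to "ucoKEXnPV": "cuKoXEPnV", then "cukoxepnv".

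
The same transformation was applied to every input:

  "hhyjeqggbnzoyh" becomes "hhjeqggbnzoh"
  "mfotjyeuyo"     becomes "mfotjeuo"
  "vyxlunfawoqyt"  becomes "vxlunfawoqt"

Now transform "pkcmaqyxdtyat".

Each output is the input with this applied: remove every "y".
On "pkcmaqyxdtyat" that produces "pkcmaqxdtat".

pkcmaqxdtat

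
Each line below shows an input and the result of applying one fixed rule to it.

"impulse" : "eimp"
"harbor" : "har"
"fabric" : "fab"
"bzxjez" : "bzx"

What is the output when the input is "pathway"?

ypat

In each case the input is transformed by: move the first 3 characters to the end (rotate left by 3), then delete the first 3 characters.
On "pathway": the first step gives "hwaypat", and the second then gives "ypat".
(Check on "impulse": → "ulseimp" → "eimp" ✓)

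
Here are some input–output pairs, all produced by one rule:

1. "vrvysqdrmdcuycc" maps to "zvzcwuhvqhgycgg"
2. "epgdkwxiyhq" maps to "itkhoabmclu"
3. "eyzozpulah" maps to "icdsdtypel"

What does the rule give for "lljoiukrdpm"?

The transformation: shift every letter 4 places forward in the alphabet (wrapping around).
For "lljoiukrdpm" the result is "ppnsmyovhtq".

ppnsmyovhtq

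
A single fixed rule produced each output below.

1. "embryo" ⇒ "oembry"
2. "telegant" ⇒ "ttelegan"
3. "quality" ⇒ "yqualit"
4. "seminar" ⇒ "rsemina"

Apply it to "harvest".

What's happening: move the last character to the front.
Doing the same to "harvest": "tharves".

tharves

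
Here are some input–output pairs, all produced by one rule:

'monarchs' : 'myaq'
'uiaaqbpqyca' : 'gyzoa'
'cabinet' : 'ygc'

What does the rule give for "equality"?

oygw

Rule — keep every other character starting from the second (positions 2nd, 4th, 6th, ...), then shift every letter 2 places backward in the alphabet (wrapping around).
Applying both steps to "equality": "qaiy", then "oygw".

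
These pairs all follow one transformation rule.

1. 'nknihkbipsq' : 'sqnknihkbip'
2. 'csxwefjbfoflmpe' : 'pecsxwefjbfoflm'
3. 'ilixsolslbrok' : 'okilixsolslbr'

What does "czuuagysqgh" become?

The rule is to move the last 2 characters to the front (rotate right by 2).
For "czuuagysqgh" the result is "ghczuuagysq".

ghczuuagysq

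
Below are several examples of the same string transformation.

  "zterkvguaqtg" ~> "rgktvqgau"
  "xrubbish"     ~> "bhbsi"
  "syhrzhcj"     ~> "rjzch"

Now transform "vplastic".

acsit

The transformation: delete the first 3 characters, then take characters alternately from the front and the back (1st, last, 2nd, 2nd-last, ...).
Starting from "vplastic": after the first operation, "astic"; after the second, "acsit".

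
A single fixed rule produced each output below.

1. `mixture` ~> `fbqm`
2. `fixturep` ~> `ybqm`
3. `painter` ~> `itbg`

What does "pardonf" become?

itkw

Looking at the pairs, the operation is to shift every letter 7 places backward in the alphabet (wrapping around), then keep only the first 4 characters.
For "pardonf", step one produces "itkwhgy"; step two turns that into "itkw".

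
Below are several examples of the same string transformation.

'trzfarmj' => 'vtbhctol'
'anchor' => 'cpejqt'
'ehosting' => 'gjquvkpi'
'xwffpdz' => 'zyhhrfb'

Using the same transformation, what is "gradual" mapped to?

itcfwcn

In each case the input is transformed by: shift every letter 2 places forward in the alphabet (wrapping around).
Applying that to "gradual" gives "itcfwcn".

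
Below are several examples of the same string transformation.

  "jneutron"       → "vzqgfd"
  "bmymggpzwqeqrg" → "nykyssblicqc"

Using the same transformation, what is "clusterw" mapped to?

In each case the input is transformed by: delete the last 2 characters, then shift every letter 12 places forward in the alphabet (wrapping around).
Starting from "clusterw": after the first operation, "cluste"; after the second, "oxgefq".
(Check on "bmymggpzwqeqrg": → "bmymggpzwqeq" → "nykyssblicqc" ✓)

oxgefq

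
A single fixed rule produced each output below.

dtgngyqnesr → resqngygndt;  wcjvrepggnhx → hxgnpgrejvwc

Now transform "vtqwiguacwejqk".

The transformation: swap each adjacent pair of characters (1↔2, 3↔4, ...), then reverse the string.
On "vtqwiguacwejqk" that produces "qkejcwuaigqwvt".

qkejcwuaigqwvt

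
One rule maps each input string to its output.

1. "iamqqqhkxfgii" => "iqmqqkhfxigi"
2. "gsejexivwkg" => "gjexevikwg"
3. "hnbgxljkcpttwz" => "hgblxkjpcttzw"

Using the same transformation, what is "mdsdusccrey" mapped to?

The transformation: swap each adjacent pair of characters (1↔2, 3↔4, ...), then delete the first character.
Working it through for "mdsdusccrey": intermediate "dmdssuccery", final "mdssuccery".
(Check on "hnbgxljkcpttwz": → "nhgblxkjpcttzw" → "hgblxkjpcttzw" ✓)

mdssuccery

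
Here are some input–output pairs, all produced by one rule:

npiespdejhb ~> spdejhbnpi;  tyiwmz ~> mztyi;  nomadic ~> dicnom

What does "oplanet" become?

netopl

The transformation: move the first 3 characters to the end (rotate left by 3), then delete the first character.
For "oplanet", step one produces "anetopl"; step two turns that into "netopl".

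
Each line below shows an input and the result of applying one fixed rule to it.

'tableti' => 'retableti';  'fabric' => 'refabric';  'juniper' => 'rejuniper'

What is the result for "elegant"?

reelegant

Looking at the pairs, the operation is to prepend "re".
On "elegant" that produces "reelegant".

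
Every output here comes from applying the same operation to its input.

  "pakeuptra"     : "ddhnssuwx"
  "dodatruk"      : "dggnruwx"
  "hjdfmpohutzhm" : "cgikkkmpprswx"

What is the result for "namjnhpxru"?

Rule — shift every letter 3 places forward in the alphabet (wrapping around), then sort the characters into alphabetical order.
Working it through for "namjnhpxru": intermediate "qdpmqksaux", final "adkmpqqsux".

adkmpqqsux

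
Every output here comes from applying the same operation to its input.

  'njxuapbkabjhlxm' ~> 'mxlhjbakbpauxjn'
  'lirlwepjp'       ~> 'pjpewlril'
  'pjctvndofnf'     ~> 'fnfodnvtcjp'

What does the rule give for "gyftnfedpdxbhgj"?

Rule — reverse the string.
For "gyftnfedpdxbhgj" the result is "jghbxdpdefntfyg".

jghbxdpdefntfyg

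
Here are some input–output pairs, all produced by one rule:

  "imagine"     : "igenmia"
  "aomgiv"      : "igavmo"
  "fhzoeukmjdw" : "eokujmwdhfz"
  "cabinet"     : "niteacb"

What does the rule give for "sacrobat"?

orabstca

The transformation: move the first 3 characters to the end (rotate left by 3), then swap each adjacent pair of characters (1↔2, 3↔4, ...).
On "sacrobat": the first step gives "robatsac", and the second then gives "orabstca".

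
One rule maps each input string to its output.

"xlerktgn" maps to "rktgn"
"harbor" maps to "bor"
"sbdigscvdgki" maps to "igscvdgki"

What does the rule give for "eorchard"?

Each output is the input with this applied: delete the first 3 characters.
"eorchard" → "chard".

chard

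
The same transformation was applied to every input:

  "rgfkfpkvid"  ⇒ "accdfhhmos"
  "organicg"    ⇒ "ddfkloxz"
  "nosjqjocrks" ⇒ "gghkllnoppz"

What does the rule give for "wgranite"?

bdfkoqtx

Looking at the pairs, the operation is to shift every letter 3 places backward in the alphabet (wrapping around), then sort the characters into alphabetical order.
Starting from "wgranite": after the first operation, "tdoxkfqb"; after the second, "bdfkoqtx".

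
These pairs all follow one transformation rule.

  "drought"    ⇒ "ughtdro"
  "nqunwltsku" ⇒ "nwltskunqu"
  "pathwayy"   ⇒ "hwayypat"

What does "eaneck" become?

The transformation: move the first 3 characters to the end (rotate left by 3).
So "eaneck" becomes "eckean".

eckean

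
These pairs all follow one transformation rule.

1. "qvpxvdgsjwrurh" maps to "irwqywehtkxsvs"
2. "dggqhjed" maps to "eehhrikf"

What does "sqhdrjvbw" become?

What's happening: move the last character to the front, then shift every letter 1 place forward in the alphabet (wrapping around).
Applying both steps to "sqhdrjvbw": "wsqhdrjvb", then "xtrieskwc".

xtrieskwc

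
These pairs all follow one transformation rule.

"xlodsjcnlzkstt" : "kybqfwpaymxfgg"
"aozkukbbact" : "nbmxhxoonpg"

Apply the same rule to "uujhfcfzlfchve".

The pattern: shift every letter 13 places forward in the alphabet (wrapping around) — i.e. ROT13.
Applying that to "uujhfcfzlfchve" gives "hhwuspsmyspuir".

hhwuspsmyspuir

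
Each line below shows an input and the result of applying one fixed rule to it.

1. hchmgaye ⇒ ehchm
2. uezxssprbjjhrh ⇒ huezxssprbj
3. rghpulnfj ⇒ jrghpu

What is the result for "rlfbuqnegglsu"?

Each output is the input with this applied: move the last character to the front, then delete the last 3 characters.
Starting from "rlfbuqnegglsu": after the first operation, "urlfbuqneggls"; after the second, "urlfbuqneg".

urlfbuqneg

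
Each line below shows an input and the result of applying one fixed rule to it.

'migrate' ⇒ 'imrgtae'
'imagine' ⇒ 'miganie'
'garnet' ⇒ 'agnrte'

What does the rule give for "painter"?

Looking at the pairs, the operation is to swap each adjacent pair of characters (1↔2, 3↔4, ...).
So "painter" becomes "apnietr".

apnietr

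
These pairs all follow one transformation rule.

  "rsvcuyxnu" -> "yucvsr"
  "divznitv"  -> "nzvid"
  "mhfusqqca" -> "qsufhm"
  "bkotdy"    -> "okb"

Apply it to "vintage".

The transformation: delete the last 3 characters, then reverse the string.
Working it through for "vintage": intermediate "vint", final "tniv".

tniv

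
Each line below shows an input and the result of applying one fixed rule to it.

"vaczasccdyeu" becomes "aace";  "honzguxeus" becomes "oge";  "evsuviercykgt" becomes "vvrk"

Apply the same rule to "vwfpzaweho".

What's happening: keep one character in every 3, starting at position 2 (positions 2nd, 5th, 8th, ...).
Doing the same to "vwfpzaweho": "wze".

wze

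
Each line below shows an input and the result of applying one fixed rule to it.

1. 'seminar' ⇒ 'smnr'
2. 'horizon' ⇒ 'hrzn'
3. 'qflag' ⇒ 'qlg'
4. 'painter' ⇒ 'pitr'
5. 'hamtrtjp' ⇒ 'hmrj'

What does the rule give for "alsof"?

The rule is to keep every other character starting from the first (positions 1st, 3rd, 5th, ...).
Doing the same to "alsof": "asf".

asf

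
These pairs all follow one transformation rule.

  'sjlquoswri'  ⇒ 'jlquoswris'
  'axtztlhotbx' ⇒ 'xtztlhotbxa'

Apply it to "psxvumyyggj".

sxvumyyggjp

The transformation: move the first character to the end.
Applying that to "psxvumyyggj" gives "sxvumyyggjp".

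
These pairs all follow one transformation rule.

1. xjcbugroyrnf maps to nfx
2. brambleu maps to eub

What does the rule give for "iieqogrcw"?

cwi

The transformation: move the first character to the end, then keep only the last 3 characters.
Applying both steps to "iieqogrcw": "ieqogrcwi", then "cwi".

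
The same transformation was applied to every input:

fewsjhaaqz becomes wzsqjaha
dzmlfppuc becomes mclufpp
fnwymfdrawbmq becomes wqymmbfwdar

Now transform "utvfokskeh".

vhfeokks

Rule — delete the first 2 characters, then take characters alternately from the front and the back (1st, last, 2nd, 2nd-last, ...).
Starting from "utvfokskeh": after the first operation, "vfokskeh"; after the second, "vhfeokks".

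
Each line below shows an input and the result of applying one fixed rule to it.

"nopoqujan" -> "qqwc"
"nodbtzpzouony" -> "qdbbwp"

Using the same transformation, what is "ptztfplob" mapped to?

The pattern: shift every letter 2 places forward in the alphabet (wrapping around), then keep every other character starting from the second (positions 2nd, 4th, 6th, ...).
Working it through for "ptztfplob": intermediate "rvbvhrnqd", final "vvrq".

vvrq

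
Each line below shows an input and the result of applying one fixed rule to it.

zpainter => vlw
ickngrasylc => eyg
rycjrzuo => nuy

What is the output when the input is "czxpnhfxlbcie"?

yvt

In each case the input is transformed by: shift every letter 4 places backward in the alphabet (wrapping around), then keep only the first 3 characters.
Starting from "czxpnhfxlbcie": after the first operation, "yvtljdbthxyea"; after the second, "yvt".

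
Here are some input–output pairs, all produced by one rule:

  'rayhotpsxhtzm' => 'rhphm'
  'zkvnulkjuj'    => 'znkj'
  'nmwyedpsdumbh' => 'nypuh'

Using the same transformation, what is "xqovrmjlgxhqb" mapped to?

Rule — keep one character in every 3, starting at position 1 (positions 1st, 4th, 7th, ...).
Doing the same to "xqovrmjlgxhqb": "xvjxb".

xvjxb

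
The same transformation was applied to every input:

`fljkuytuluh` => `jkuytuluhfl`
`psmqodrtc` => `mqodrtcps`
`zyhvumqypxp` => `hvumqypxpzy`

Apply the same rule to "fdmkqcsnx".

Each output is the input with this applied: move the first 2 characters to the end (rotate left by 2).
For "fdmkqcsnx" the result is "mkqcsnxfd".

mkqcsnxfd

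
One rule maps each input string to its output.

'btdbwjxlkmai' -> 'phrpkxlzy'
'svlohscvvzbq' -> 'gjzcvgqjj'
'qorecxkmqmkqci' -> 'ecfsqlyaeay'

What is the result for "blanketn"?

The transformation: shift every letter 12 places backward in the alphabet (wrapping around), then delete the last 3 characters.
For "blanketn", step one produces "pzobyshb"; step two turns that into "pzoby".

pzoby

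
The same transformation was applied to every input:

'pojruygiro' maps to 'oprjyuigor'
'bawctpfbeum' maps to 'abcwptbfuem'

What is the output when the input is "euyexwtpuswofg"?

In each case the input is transformed by: swap each adjacent pair of characters (1↔2, 3↔4, ...).
Doing the same to "euyexwtpuswofg": "ueeywxptsuowgf".

ueeywxptsuowgf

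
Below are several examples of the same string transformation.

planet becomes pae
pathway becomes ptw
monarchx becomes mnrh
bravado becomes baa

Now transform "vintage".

Looking at the pairs, the operation is to delete the last character, then keep every other character starting from the first (positions 1st, 3rd, 5th, ...).
For "vintage", step one produces "vintag"; step two turns that into "vna".

vna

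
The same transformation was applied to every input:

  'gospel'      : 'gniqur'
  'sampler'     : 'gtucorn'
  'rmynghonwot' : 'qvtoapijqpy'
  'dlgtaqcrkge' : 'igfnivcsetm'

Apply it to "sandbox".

qzucpfd

Looking at the pairs, the operation is to move the last 2 characters to the front (rotate right by 2), then shift every letter 2 places forward in the alphabet (wrapping around).
For "sandbox" the result is "qzucpfd".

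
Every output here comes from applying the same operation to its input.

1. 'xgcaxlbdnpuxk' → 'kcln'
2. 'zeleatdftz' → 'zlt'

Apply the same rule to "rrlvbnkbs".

The pattern: move the last 3 characters to the front (rotate right by 3), then keep one character in every 3, starting at position 3 (positions 3rd, 6th, 9th, ...).
"rrlvbnkbs" → "kbsrrlvbn" → "sln".

sln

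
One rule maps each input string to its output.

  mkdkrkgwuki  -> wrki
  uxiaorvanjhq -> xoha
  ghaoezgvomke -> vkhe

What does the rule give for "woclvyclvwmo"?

In each case the input is transformed by: keep one character in every 3, starting at position 2 (positions 2nd, 5th, 8th, ...), then sort the characters into reverse alphabetical order.
So "woclvyclvwmo" becomes "voml".
(Check on "mkdkrkgwuki": → "krwi" → "wrki" ✓)

voml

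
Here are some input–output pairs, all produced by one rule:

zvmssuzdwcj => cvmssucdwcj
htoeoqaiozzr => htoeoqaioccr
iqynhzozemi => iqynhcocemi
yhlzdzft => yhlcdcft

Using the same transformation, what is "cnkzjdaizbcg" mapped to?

Looking at the pairs, the operation is to replace every "z" with "c".
Applying that to "cnkzjdaizbcg" gives "cnkcjdaicbcg".

cnkcjdaicbcg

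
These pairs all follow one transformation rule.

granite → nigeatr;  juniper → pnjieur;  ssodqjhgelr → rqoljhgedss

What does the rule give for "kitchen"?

kihectn

Rule — sort the characters into reverse alphabetical order, then move the first 2 characters to the end (rotate left by 2).
For "kitchen", step one produces "tnkihec"; step two turns that into "kihectn".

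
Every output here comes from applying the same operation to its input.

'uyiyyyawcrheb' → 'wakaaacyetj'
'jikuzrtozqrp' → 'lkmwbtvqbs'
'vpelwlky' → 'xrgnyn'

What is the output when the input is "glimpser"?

inkoru

Looking at the pairs, the operation is to delete the last 2 characters, then shift every letter 2 places forward in the alphabet (wrapping around).
"glimpser" → "glimps" → "inkoru".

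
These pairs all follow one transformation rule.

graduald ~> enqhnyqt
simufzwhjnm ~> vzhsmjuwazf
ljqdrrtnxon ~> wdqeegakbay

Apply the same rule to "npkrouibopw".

cxebhvobcja

In each case the input is transformed by: shift every letter 13 places forward in the alphabet (wrapping around) — i.e. ROT13, then move the first character to the end.
So "npkrouibopw" becomes "cxebhvobcja".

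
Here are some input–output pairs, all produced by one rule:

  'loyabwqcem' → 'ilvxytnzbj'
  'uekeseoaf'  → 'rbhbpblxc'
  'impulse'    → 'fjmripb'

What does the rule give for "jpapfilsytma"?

gmxmcfipvqjx

What's happening: shift every letter 3 places backward in the alphabet (wrapping around).
Applying that to "jpapfilsytma" gives "gmxmcfipvqjx".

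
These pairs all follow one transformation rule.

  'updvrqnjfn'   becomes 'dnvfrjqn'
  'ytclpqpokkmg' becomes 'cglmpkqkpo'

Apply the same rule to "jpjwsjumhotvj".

jjwvstjouhm

Each output is the input with this applied: delete the first 2 characters, then take characters alternately from the front and the back (1st, last, 2nd, 2nd-last, ...).
"jpjwsjumhotvj" → "jwsjumhotvj" → "jjwvstjouhm".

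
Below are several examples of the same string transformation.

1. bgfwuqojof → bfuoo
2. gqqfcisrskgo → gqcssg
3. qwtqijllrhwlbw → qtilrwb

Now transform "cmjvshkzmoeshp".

cjskmeh

The transformation: keep every other character starting from the first (positions 1st, 3rd, 5th, ...).
"cmjvshkzmoeshp" → "cjskmeh".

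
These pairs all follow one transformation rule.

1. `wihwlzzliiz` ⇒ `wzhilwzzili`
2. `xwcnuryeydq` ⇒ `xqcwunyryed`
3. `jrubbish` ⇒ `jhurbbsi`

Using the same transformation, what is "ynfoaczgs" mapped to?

ysfnaozcg

The rule is to move the last character to the front, then swap each adjacent pair of characters (1↔2, 3↔4, ...).
For "ynfoaczgs", step one produces "synfoaczg"; step two turns that into "ysfnaozcg".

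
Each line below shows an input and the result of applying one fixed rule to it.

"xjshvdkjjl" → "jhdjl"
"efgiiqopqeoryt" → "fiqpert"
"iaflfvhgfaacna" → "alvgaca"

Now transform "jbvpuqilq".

bpql

What's happening: keep every other character starting from the second (positions 2nd, 4th, 6th, ...).
"jbvpuqilq" → "bpql".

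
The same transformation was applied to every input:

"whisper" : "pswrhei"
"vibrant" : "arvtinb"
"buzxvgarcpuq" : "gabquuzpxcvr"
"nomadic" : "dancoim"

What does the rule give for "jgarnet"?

Each output is the input with this applied: take characters alternately from the front and the back (1st, last, 2nd, 2nd-last, ...), then move the last 2 characters to the front (rotate right by 2).
For "jgarnet", step one produces "jtgeanr"; step two turns that into "nrjtgea".
(Check on "whisper": → "wrheips" → "pswrhei" ✓)

nrjtgea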